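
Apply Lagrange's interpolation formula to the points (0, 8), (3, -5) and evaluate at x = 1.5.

Lagrange interpolation formula:
P(x) = Σ yᵢ × Lᵢ(x)
where Lᵢ(x) = Π_{j≠i} (x - xⱼ)/(xᵢ - xⱼ)

L_0(1.5) = (1.5 - 3)/(0 - 3) = 0.500000
L_1(1.5) = (1.5 - 0)/(3 - 0) = 0.500000

P(1.5) = 8×L_0(1.5) + (-5)×L_1(1.5)
P(1.5) = 1.500000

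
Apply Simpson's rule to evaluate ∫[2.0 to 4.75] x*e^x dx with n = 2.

f(x) = x*e^x
a = 2.0, b = 4.75, n = 2
h = (b - a)/n = 1.375000

Simpson's rule: (h/3)[f(x₀) + 4f(x₁) + 2f(x₂) + ... + f(xₙ)]

x_0 = 2.0000, f(x_0) = 14.778112, coefficient = 1
x_1 = 3.3750, f(x_1) = 98.631958, coefficient = 4
x_2 = 4.7500, f(x_2) = 549.025352, coefficient = 1

I ≈ (1.375000/3) × 958.331295 = 439.235177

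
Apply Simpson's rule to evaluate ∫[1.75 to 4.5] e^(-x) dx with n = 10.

f(x) = e^(-x)
a = 1.75, b = 4.5, n = 10
h = (b - a)/n = 0.275000

Simpson's rule: (h/3)[f(x₀) + 4f(x₁) + 2f(x₂) + ... + f(xₙ)]

x_0 = 1.7500, f(x_0) = 0.173774, coefficient = 1
x_1 = 2.0250, f(x_1) = 0.131994, coefficient = 4
x_2 = 2.3000, f(x_2) = 0.100259, coefficient = 2
x_3 = 2.5750, f(x_3) = 0.076154, coefficient = 4
x_4 = 2.8500, f(x_4) = 0.057844, coefficient = 2
x_5 = 3.1250, f(x_5) = 0.043937, coefficient = 4
x_6 = 3.4000, f(x_6) = 0.033373, coefficient = 2
x_7 = 3.6750, f(x_7) = 0.025349, coefficient = 4
x_8 = 3.9500, f(x_8) = 0.019255, coefficient = 2
x_9 = 4.2250, f(x_9) = 0.014625, coefficient = 4
x_10 = 4.5000, f(x_10) = 0.011109, coefficient = 1

I ≈ (0.275000/3) × 1.774583 = 0.162670
Exact value: 0.162665
Error: 0.000005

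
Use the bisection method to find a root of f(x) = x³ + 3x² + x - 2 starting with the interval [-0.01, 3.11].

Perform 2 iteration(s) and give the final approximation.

f(x) = x³ + 3x² + x - 2
Initial interval: [-0.01, 3.11]

Iteration 1:
  c_1 = (-0.010000 + 3.110000)/2 = 1.550000
  f(c_1) = f(1.550000) = 10.481375
  f(a) × f(c) < 0, new interval: [-0.010000, 1.550000]
Iteration 2:
  c_2 = (-0.010000 + 1.550000)/2 = 0.770000
  f(c_2) = f(0.770000) = 1.005233
  f(a) × f(c) < 0, new interval: [-0.010000, 0.770000]

After 2 iteration(s), the approximation is c_2 = 0.770000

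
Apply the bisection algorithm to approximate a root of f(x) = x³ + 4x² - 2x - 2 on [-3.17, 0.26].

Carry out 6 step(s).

f(x) = x³ + 4x² - 2x - 2
Initial interval: [-3.17, 0.26]

Iteration 1:
  c_1 = (-3.170000 + 0.260000)/2 = -1.455000
  f(c_1) = f(-1.455000) = 6.297829
  f(a) × f(c) ≥ 0, new interval: [-1.455000, 0.260000]
Iteration 2:
  c_2 = (-1.455000 + 0.260000)/2 = -0.597500
  f(c_2) = f(-0.597500) = 0.409714
  f(a) × f(c) ≥ 0, new interval: [-0.597500, 0.260000]
Iteration 3:
  c_3 = (-0.597500 + 0.260000)/2 = -0.168750
  f(c_3) = f(-0.168750) = -1.553399
  f(a) × f(c) < 0, new interval: [-0.597500, -0.168750]
Iteration 4:
  c_4 = (-0.597500 + (-0.168750))/2 = -0.383125
  f(c_4) = f(-0.383125) = -0.702848
  f(a) × f(c) < 0, new interval: [-0.597500, -0.383125]
Iteration 5:
  c_5 = (-0.597500 + (-0.383125))/2 = -0.490313
  f(c_5) = f(-0.490313) = -0.175624
  f(a) × f(c) < 0, new interval: [-0.597500, -0.490313]
Iteration 6:
  c_6 = (-0.597500 + (-0.490313))/2 = -0.543906
  f(c_6) = f(-0.543906) = 0.110243
  f(a) × f(c) ≥ 0, new interval: [-0.543906, -0.490313]

After 6 iteration(s), the approximation is c_6 = -0.543906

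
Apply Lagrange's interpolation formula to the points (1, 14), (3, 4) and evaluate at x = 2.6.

Lagrange interpolation formula:
P(x) = Σ yᵢ × Lᵢ(x)
where Lᵢ(x) = Π_{j≠i} (x - xⱼ)/(xᵢ - xⱼ)

L_0(2.6) = (2.6 - 3)/(1 - 3) = 0.200000
L_1(2.6) = (2.6 - 1)/(3 - 1) = 0.800000

P(2.6) = 14×L_0(2.6) + 4×L_1(2.6)
P(2.6) = 6.000000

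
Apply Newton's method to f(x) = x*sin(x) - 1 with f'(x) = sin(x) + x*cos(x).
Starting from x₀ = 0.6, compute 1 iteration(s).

f(x) = x*sin(x) - 1
f'(x) = sin(x) + x*cos(x)
x₀ = 0.6

Newton-Raphson formula: x_{n+1} = x_n - f(x_n)/f'(x_n)

Iteration 1:
  f(0.600000) = -0.661215
  f'(0.600000) = 1.059844
  x_1 = 0.600000 - (-0.661215)/1.059844 = 1.223879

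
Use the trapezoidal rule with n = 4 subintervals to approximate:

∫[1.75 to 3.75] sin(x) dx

f(x) = sin(x)
a = 1.75, b = 3.75, n = 4
h = (b - a)/n = 0.500000

Trapezoidal rule: (h/2)[f(x₀) + 2f(x₁) + 2f(x₂) + ... + f(xₙ)]

x_0 = 1.7500, f(x_0) = 0.983986, coefficient = 1
x_1 = 2.2500, f(x_1) = 0.778073, coefficient = 2
x_2 = 2.7500, f(x_2) = 0.381661, coefficient = 2
x_3 = 3.2500, f(x_3) = -0.108195, coefficient = 2
x_4 = 3.7500, f(x_4) = -0.571561, coefficient = 1

I ≈ (0.500000/2) × 2.515503 = 0.628876
Exact value: 0.642313
Error: 0.013438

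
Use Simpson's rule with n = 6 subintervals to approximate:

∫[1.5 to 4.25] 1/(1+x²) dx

f(x) = 1/(1+x²)
a = 1.5, b = 4.25, n = 6
h = (b - a)/n = 0.458333

Simpson's rule: (h/3)[f(x₀) + 4f(x₁) + 2f(x₂) + ... + f(xₙ)]

x_0 = 1.5000, f(x_0) = 0.307692, coefficient = 1
x_1 = 1.9583, f(x_1) = 0.206822, coefficient = 4
x_2 = 2.4167, f(x_2) = 0.146193, coefficient = 2
x_3 = 2.8750, f(x_3) = 0.107926, coefficient = 4
x_4 = 3.3333, f(x_4) = 0.082569, coefficient = 2
x_5 = 3.7917, f(x_5) = 0.065033, coefficient = 4
x_6 = 4.2500, f(x_6) = 0.052459, coefficient = 1

I ≈ (0.458333/3) × 2.336800 = 0.357011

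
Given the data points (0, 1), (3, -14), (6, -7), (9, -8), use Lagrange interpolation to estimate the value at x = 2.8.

Lagrange interpolation formula:
P(x) = Σ yᵢ × Lᵢ(x)
where Lᵢ(x) = Π_{j≠i} (x - xⱼ)/(xᵢ - xⱼ)

L_0(2.8) = (2.8 - 3)/(0 - 3) × (2.8 - 6)/(0 - 6) × (2.8 - 9)/(0 - 9) = 0.024494
L_1(2.8) = (2.8 - 0)/(3 - 0) × (2.8 - 6)/(3 - 6) × (2.8 - 9)/(3 - 9) = 1.028741
L_2(2.8) = (2.8 - 0)/(6 - 0) × (2.8 - 3)/(6 - 3) × (2.8 - 9)/(6 - 9) = -0.064296
L_3(2.8) = (2.8 - 0)/(9 - 0) × (2.8 - 3)/(9 - 3) × (2.8 - 6)/(9 - 6) = 0.011062

P(2.8) = 1×L_0(2.8) + (-14)×L_1(2.8) + (-7)×L_2(2.8) + (-8)×L_3(2.8)
P(2.8) = -14.016296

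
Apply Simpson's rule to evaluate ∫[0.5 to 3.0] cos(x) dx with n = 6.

f(x) = cos(x)
a = 0.5, b = 3.0, n = 6
h = (b - a)/n = 0.416667

Simpson's rule: (h/3)[f(x₀) + 4f(x₁) + 2f(x₂) + ... + f(xₙ)]

x_0 = 0.5000, f(x_0) = 0.877583, coefficient = 1
x_1 = 0.9167, f(x_1) = 0.608469, coefficient = 4
x_2 = 1.3333, f(x_2) = 0.235238, coefficient = 2
x_3 = 1.7500, f(x_3) = -0.178246, coefficient = 4
x_4 = 2.1667, f(x_4) = -0.561229, coefficient = 2
x_5 = 2.5833, f(x_5) = -0.848178, coefficient = 4
x_6 = 3.0000, f(x_6) = -0.989992, coefficient = 1

I ≈ (0.416667/3) × -2.436216 = -0.338363
Exact value: -0.338306
Error: 0.000058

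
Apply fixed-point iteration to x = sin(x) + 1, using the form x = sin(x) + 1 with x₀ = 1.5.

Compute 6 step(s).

Equation: x = sin(x) + 1
Fixed-point form: x = sin(x) + 1
x₀ = 1.5

x_1 = g(1.500000) = 1.997495
x_2 = g(1.997495) = 1.910337
x_3 = g(1.910337) = 1.942908
x_4 = g(1.942908) = 1.931562
x_5 = g(1.931562) = 1.935627
x_6 = g(1.935627) = 1.934184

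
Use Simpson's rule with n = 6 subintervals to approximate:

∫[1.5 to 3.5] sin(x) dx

f(x) = sin(x)
a = 1.5, b = 3.5, n = 6
h = (b - a)/n = 0.333333

Simpson's rule: (h/3)[f(x₀) + 4f(x₁) + 2f(x₂) + ... + f(xₙ)]

x_0 = 1.5000, f(x_0) = 0.997495, coefficient = 1
x_1 = 1.8333, f(x_1) = 0.965735, coefficient = 4
x_2 = 2.1667, f(x_2) = 0.827660, coefficient = 2
x_3 = 2.5000, f(x_3) = 0.598472, coefficient = 4
x_4 = 2.8333, f(x_4) = 0.303400, coefficient = 2
x_5 = 3.1667, f(x_5) = -0.025071, coefficient = 4
x_6 = 3.5000, f(x_6) = -0.350783, coefficient = 1

I ≈ (0.333333/3) × 9.065375 = 1.007264
Exact value: 1.007194
Error: 0.000070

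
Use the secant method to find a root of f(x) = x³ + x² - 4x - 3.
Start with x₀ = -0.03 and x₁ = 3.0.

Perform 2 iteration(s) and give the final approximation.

f(x) = x³ + x² - 4x - 3
x₀ = -0.03, x₁ = 3.0

Secant formula: x_{n+1} = x_n - f(x_n)(x_n - x_{n-1})/(f(x_n) - f(x_{n-1}))

Iteration 1:
  f(-0.030000) = -2.879127
  f(3.000000) = 21.000000
  x_2 = 3.000000 - 21.000000×(3.000000 - (-0.030000))/(21.000000 - (-2.879127))
       = 0.335330
Iteration 2:
  f(3.000000) = 21.000000
  f(0.335330) = -4.191166
  x_3 = 0.335330 - (-4.191166)×(0.335330 - 3.000000)/(-4.191166 - 21.000000)
       = 0.778663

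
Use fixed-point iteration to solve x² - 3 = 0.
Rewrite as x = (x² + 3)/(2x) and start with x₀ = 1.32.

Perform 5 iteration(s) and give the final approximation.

Equation: x² - 3 = 0
Fixed-point form: x = (x² + 3)/(2x)
x₀ = 1.32

x_1 = g(1.320000) = 1.796364
x_2 = g(1.796364) = 1.733202
x_3 = g(1.733202) = 1.732051
x_4 = g(1.732051) = 1.732051
x_5 = g(1.732051) = 1.732051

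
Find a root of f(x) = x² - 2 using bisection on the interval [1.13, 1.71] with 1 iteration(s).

f(x) = x² - 2
Initial interval: [1.13, 1.71]

Iteration 1:
  c_1 = (1.130000 + 1.710000)/2 = 1.420000
  f(c_1) = f(1.420000) = 0.016400
  f(a) × f(c) < 0, new interval: [1.130000, 1.420000]

After 1 iteration(s), the approximation is c_1 = 1.420000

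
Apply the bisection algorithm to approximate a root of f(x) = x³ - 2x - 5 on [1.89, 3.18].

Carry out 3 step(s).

f(x) = x³ - 2x - 5
Initial interval: [1.89, 3.18]

Iteration 1:
  c_1 = (1.890000 + 3.180000)/2 = 2.535000
  f(c_1) = f(2.535000) = 6.220480
  f(a) × f(c) < 0, new interval: [1.890000, 2.535000]
Iteration 2:
  c_2 = (1.890000 + 2.535000)/2 = 2.212500
  f(c_2) = f(2.212500) = 1.405533
  f(a) × f(c) < 0, new interval: [1.890000, 2.212500]
Iteration 3:
  c_3 = (1.890000 + 2.212500)/2 = 2.051250
  f(c_3) = f(2.051250) = -0.471606
  f(a) × f(c) ≥ 0, new interval: [2.051250, 2.212500]

After 3 iteration(s), the approximation is c_3 = 2.051250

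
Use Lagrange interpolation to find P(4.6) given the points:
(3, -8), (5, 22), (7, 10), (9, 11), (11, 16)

Lagrange interpolation formula:
P(x) = Σ yᵢ × Lᵢ(x)
where Lᵢ(x) = Π_{j≠i} (x - xⱼ)/(xᵢ - xⱼ)

L_0(4.6) = (4.6 - 5)/(3 - 5) × (4.6 - 7)/(3 - 7) × (4.6 - 9)/(3 - 9) × (4.6 - 11)/(3 - 11) = 0.070400
L_1(4.6) = (4.6 - 3)/(5 - 3) × (4.6 - 7)/(5 - 7) × (4.6 - 9)/(5 - 9) × (4.6 - 11)/(5 - 11) = 1.126400
L_2(4.6) = (4.6 - 3)/(7 - 3) × (4.6 - 5)/(7 - 5) × (4.6 - 9)/(7 - 9) × (4.6 - 11)/(7 - 11) = -0.281600
L_3(4.6) = (4.6 - 3)/(9 - 3) × (4.6 - 5)/(9 - 5) × (4.6 - 7)/(9 - 7) × (4.6 - 11)/(9 - 11) = 0.102400
L_4(4.6) = (4.6 - 3)/(11 - 3) × (4.6 - 5)/(11 - 5) × (4.6 - 7)/(11 - 7) × (4.6 - 9)/(11 - 9) = -0.017600

P(4.6) = (-8)×L_0(4.6) + 22×L_1(4.6) + 10×L_2(4.6) + 11×L_3(4.6) + 16×L_4(4.6)
P(4.6) = 22.246400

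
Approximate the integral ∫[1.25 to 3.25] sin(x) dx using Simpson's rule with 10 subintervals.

f(x) = sin(x)
a = 1.25, b = 3.25, n = 10
h = (b - a)/n = 0.200000

Simpson's rule: (h/3)[f(x₀) + 4f(x₁) + 2f(x₂) + ... + f(xₙ)]

x_0 = 1.2500, f(x_0) = 0.948985, coefficient = 1
x_1 = 1.4500, f(x_1) = 0.992713, coefficient = 4
x_2 = 1.6500, f(x_2) = 0.996865, coefficient = 2
x_3 = 1.8500, f(x_3) = 0.961275, coefficient = 4
x_4 = 2.0500, f(x_4) = 0.887362, coefficient = 2
x_5 = 2.2500, f(x_5) = 0.778073, coefficient = 4
x_6 = 2.4500, f(x_6) = 0.637765, coefficient = 2
x_7 = 2.6500, f(x_7) = 0.472031, coefficient = 4
x_8 = 2.8500, f(x_8) = 0.287478, coefficient = 2
x_9 = 3.0500, f(x_9) = 0.091465, coefficient = 4
x_10 = 3.2500, f(x_10) = -0.108195, coefficient = 1

I ≈ (0.200000/3) × 19.641956 = 1.309464
Exact value: 1.309452
Error: 0.000012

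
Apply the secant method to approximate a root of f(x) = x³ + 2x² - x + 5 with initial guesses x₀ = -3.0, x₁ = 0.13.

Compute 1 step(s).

f(x) = x³ + 2x² - x + 5
x₀ = -3.0, x₁ = 0.13

Secant formula: x_{n+1} = x_n - f(x_n)(x_n - x_{n-1})/(f(x_n) - f(x_{n-1}))

Iteration 1:
  f(-3.000000) = -1.000000
  f(0.130000) = 4.905997
  x_2 = 0.130000 - 4.905997×(0.130000 - (-3.000000))/(4.905997 - (-1.000000))
       = -2.470030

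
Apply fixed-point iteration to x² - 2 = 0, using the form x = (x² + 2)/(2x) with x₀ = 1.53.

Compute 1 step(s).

Equation: x² - 2 = 0
Fixed-point form: x = (x² + 2)/(2x)
x₀ = 1.53

x_1 = g(1.530000) = 1.418595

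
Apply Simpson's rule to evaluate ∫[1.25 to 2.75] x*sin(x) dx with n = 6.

f(x) = x*sin(x)
a = 1.25, b = 2.75, n = 6
h = (b - a)/n = 0.250000

Simpson's rule: (h/3)[f(x₀) + 4f(x₁) + 2f(x₂) + ... + f(xₙ)]

x_0 = 1.2500, f(x_0) = 1.186231, coefficient = 1
x_1 = 1.5000, f(x_1) = 1.496242, coefficient = 4
x_2 = 1.7500, f(x_2) = 1.721975, coefficient = 2
x_3 = 2.0000, f(x_3) = 1.818595, coefficient = 4
x_4 = 2.2500, f(x_4) = 1.750665, coefficient = 2
x_5 = 2.5000, f(x_5) = 1.496180, coefficient = 4
x_6 = 2.7500, f(x_6) = 1.049568, coefficient = 1

I ≈ (0.250000/3) × 28.425149 = 2.368762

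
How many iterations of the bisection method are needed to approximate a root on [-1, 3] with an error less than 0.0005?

We need (b-a)/2^n ≤ 0.0005
(3 - (-1))/2^n ≤ 0.0005
4/2^n ≤ 0.0005
2^n ≥ 8000
n ≥ log₂(8000) = 12.97
n ≥ 13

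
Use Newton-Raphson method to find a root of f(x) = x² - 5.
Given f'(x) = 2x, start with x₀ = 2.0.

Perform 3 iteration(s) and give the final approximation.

f(x) = x² - 5
f'(x) = 2x
x₀ = 2.0

Newton-Raphson formula: x_{n+1} = x_n - f(x_n)/f'(x_n)

Iteration 1:
  f(2.000000) = -1.000000
  f'(2.000000) = 4.000000
  x_1 = 2.000000 - (-1.000000)/4.000000 = 2.250000
Iteration 2:
  f(2.250000) = 0.062500
  f'(2.250000) = 4.500000
  x_2 = 2.250000 - 0.062500/4.500000 = 2.236111
Iteration 3:
  f(2.236111) = 0.000193
  f'(2.236111) = 4.472222
  x_3 = 2.236111 - 0.000193/4.472222 = 2.236068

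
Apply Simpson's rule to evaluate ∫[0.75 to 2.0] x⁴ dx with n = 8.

f(x) = x⁴
a = 0.75, b = 2.0, n = 8
h = (b - a)/n = 0.156250

Simpson's rule: (h/3)[f(x₀) + 4f(x₁) + 2f(x₂) + ... + f(xₙ)]

x_0 = 0.7500, f(x_0) = 0.316406, coefficient = 1
x_1 = 0.9062, f(x_1) = 0.674516, coefficient = 4
x_2 = 1.0625, f(x_2) = 1.274429, coefficient = 2
x_3 = 1.2188, f(x_3) = 2.206269, coefficient = 4
x_4 = 1.3750, f(x_4) = 3.574463, coefficient = 2
x_5 = 1.5312, f(x_5) = 5.497743, coefficient = 4
x_6 = 1.6875, f(x_6) = 8.109146, coefficient = 2
x_7 = 1.8438, f(x_7) = 11.556016, coefficient = 4
x_8 = 2.0000, f(x_8) = 16.000000, coefficient = 1

I ≈ (0.156250/3) × 121.970657 = 6.352638
Exact value: 6.352539
Error: 0.000099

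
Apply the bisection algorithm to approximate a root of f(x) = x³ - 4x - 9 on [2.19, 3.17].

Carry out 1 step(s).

f(x) = x³ - 4x - 9
Initial interval: [2.19, 3.17]

Iteration 1:
  c_1 = (2.190000 + 3.170000)/2 = 2.680000
  f(c_1) = f(2.680000) = -0.471168
  f(a) × f(c) ≥ 0, new interval: [2.680000, 3.170000]

After 1 iteration(s), the approximation is c_1 = 2.680000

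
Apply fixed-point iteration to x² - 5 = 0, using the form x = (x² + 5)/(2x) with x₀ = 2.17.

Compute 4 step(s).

Equation: x² - 5 = 0
Fixed-point form: x = (x² + 5)/(2x)
x₀ = 2.17

x_1 = g(2.170000) = 2.237074
x_2 = g(2.237074) = 2.236068
x_3 = g(2.236068) = 2.236068
x_4 = g(2.236068) = 2.236068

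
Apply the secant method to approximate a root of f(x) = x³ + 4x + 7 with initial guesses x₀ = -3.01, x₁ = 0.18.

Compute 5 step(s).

f(x) = x³ + 4x + 7
x₀ = -3.01, x₁ = 0.18

Secant formula: x_{n+1} = x_n - f(x_n)(x_n - x_{n-1})/(f(x_n) - f(x_{n-1}))

Iteration 1:
  f(-3.010000) = -32.310901
  f(0.180000) = 7.725832
  x_2 = 0.180000 - 7.725832×(0.180000 - (-3.010000))/(7.725832 - (-32.310901))
       = -0.435570
Iteration 2:
  f(0.180000) = 7.725832
  f(-0.435570) = 5.175084
  x_3 = -0.435570 - 5.175084×(-0.435570 - 0.180000)/(5.175084 - 7.725832)
       = -1.684468
Iteration 3:
  f(-0.435570) = 5.175084
  f(-1.684468) = -4.517441
  x_4 = -1.684468 - (-4.517441)×(-1.684468 - (-0.435570))/(-4.517441 - 5.175084)
       = -1.102388
Iteration 4:
  f(-1.684468) = -4.517441
  f(-1.102388) = 1.250758
  x_5 = -1.102388 - 1.250758×(-1.102388 - (-1.684468))/(1.250758 - (-4.517441))
       = -1.228605
Iteration 5:
  f(-1.102388) = 1.250758
  f(-1.228605) = 0.231039
  x_6 = -1.228605 - 0.231039×(-1.228605 - (-1.102388))/(0.231039 - 1.250758)
       = -1.257202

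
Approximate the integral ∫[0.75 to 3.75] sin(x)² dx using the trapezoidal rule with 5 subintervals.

f(x) = sin(x)²
a = 0.75, b = 3.75, n = 5
h = (b - a)/n = 0.600000

Trapezoidal rule: (h/2)[f(x₀) + 2f(x₁) + 2f(x₂) + ... + f(xₙ)]

x_0 = 0.7500, f(x_0) = 0.464631, coefficient = 1
x_1 = 1.3500, f(x_1) = 0.952036, coefficient = 2
x_2 = 1.9500, f(x_2) = 0.862966, coefficient = 2
x_3 = 2.5500, f(x_3) = 0.311011, coefficient = 2
x_4 = 3.1500, f(x_4) = 0.000071, coefficient = 2
x_5 = 3.7500, f(x_5) = 0.326682, coefficient = 1

I ≈ (0.600000/2) × 5.043482 = 1.513045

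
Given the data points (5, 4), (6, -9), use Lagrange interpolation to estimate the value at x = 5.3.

Lagrange interpolation formula:
P(x) = Σ yᵢ × Lᵢ(x)
where Lᵢ(x) = Π_{j≠i} (x - xⱼ)/(xᵢ - xⱼ)

L_0(5.3) = (5.3 - 6)/(5 - 6) = 0.700000
L_1(5.3) = (5.3 - 5)/(6 - 5) = 0.300000

P(5.3) = 4×L_0(5.3) + (-9)×L_1(5.3)
P(5.3) = 0.100000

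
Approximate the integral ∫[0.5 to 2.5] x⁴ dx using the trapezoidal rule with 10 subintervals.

f(x) = x⁴
a = 0.5, b = 2.5, n = 10
h = (b - a)/n = 0.200000

Trapezoidal rule: (h/2)[f(x₀) + 2f(x₁) + 2f(x₂) + ... + f(xₙ)]

x_0 = 0.5000, f(x_0) = 0.062500, coefficient = 1
x_1 = 0.7000, f(x_1) = 0.240100, coefficient = 2
x_2 = 0.9000, f(x_2) = 0.656100, coefficient = 2
x_3 = 1.1000, f(x_3) = 1.464100, coefficient = 2
x_4 = 1.3000, f(x_4) = 2.856100, coefficient = 2
x_5 = 1.5000, f(x_5) = 5.062500, coefficient = 2
x_6 = 1.7000, f(x_6) = 8.352100, coefficient = 2
x_7 = 1.9000, f(x_7) = 13.032100, coefficient = 2
x_8 = 2.1000, f(x_8) = 19.448100, coefficient = 2
x_9 = 2.3000, f(x_9) = 27.984100, coefficient = 2
x_10 = 2.5000, f(x_10) = 39.062500, coefficient = 1

I ≈ (0.200000/2) × 197.315600 = 19.731560
Exact value: 19.525000
Error: 0.206560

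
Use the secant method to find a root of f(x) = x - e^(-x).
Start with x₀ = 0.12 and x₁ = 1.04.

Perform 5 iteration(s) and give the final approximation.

f(x) = x - e^(-x)
x₀ = 0.12, x₁ = 1.04

Secant formula: x_{n+1} = x_n - f(x_n)(x_n - x_{n-1})/(f(x_n) - f(x_{n-1}))

Iteration 1:
  f(0.120000) = -0.766920
  f(1.040000) = 0.686545
  x_2 = 1.040000 - 0.686545×(1.040000 - 0.120000)/(0.686545 - (-0.766920))
       = 0.605438
Iteration 2:
  f(1.040000) = 0.686545
  f(0.605438) = 0.059602
  x_3 = 0.605438 - 0.059602×(0.605438 - 1.040000)/(0.059602 - 0.686545)
       = 0.564125
Iteration 3:
  f(0.605438) = 0.059602
  f(0.564125) = -0.004733
  x_4 = 0.564125 - (-0.004733)×(0.564125 - 0.605438)/(-0.004733 - 0.059602)
       = 0.567164
Iteration 4:
  f(0.564125) = -0.004733
  f(0.567164) = 0.000033
  x_5 = 0.567164 - 0.000033×(0.567164 - 0.564125)/(0.000033 - (-0.004733))
       = 0.567143
Iteration 5:
  f(0.567164) = 0.000033
  f(0.567143) = 0.000000
  x_6 = 0.567143 - 0.000000×(0.567143 - 0.567164)/(0.000000 - 0.000033)
       = 0.567143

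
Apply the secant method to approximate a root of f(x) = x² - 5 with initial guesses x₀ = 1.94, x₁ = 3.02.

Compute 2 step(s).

f(x) = x² - 5
x₀ = 1.94, x₁ = 3.02

Secant formula: x_{n+1} = x_n - f(x_n)(x_n - x_{n-1})/(f(x_n) - f(x_{n-1}))

Iteration 1:
  f(1.940000) = -1.236400
  f(3.020000) = 4.120400
  x_2 = 3.020000 - 4.120400×(3.020000 - 1.940000)/(4.120400 - (-1.236400))
       = 2.189274
Iteration 2:
  f(3.020000) = 4.120400
  f(2.189274) = -0.207079
  x_3 = 2.189274 - (-0.207079)×(2.189274 - 3.020000)/(-0.207079 - 4.120400)
       = 2.229026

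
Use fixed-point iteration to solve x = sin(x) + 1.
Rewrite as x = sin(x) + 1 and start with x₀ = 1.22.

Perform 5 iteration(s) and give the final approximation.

Equation: x = sin(x) + 1
Fixed-point form: x = sin(x) + 1
x₀ = 1.22

x_1 = g(1.220000) = 1.939099
x_2 = g(1.939099) = 1.932940
x_3 = g(1.932940) = 1.935140
x_4 = g(1.935140) = 1.934358
x_5 = g(1.934358) = 1.934636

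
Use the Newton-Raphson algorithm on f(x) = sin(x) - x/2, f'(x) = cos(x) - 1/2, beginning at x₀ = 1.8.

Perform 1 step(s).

f(x) = sin(x) - x/2
f'(x) = cos(x) - 1/2
x₀ = 1.8

Newton-Raphson formula: x_{n+1} = x_n - f(x_n)/f'(x_n)

Iteration 1:
  f(1.800000) = 0.073848
  f'(1.800000) = -0.727202
  x_1 = 1.800000 - 0.073848/(-0.727202) = 1.901550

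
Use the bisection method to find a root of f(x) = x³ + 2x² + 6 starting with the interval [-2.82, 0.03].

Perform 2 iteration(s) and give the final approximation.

f(x) = x³ + 2x² + 6
Initial interval: [-2.82, 0.03]

Iteration 1:
  c_1 = (-2.820000 + 0.030000)/2 = -1.395000
  f(c_1) = f(-1.395000) = 7.177345
  f(a) × f(c) < 0, new interval: [-2.820000, -1.395000]
Iteration 2:
  c_2 = (-2.820000 + (-1.395000))/2 = -2.107500
  f(c_2) = f(-2.107500) = 5.522533
  f(a) × f(c) < 0, new interval: [-2.820000, -2.107500]

After 2 iteration(s), the approximation is c_2 = -2.107500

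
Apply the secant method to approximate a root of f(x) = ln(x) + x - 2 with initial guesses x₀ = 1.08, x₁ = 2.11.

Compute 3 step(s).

f(x) = ln(x) + x - 2
x₀ = 1.08, x₁ = 2.11

Secant formula: x_{n+1} = x_n - f(x_n)(x_n - x_{n-1})/(f(x_n) - f(x_{n-1}))

Iteration 1:
  f(1.080000) = -0.843039
  f(2.110000) = 0.856688
  x_2 = 2.110000 - 0.856688×(2.110000 - 1.080000)/(0.856688 - (-0.843039))
       = 1.590864
Iteration 2:
  f(2.110000) = 0.856688
  f(1.590864) = 0.055142
  x_3 = 1.590864 - 0.055142×(1.590864 - 2.110000)/(0.055142 - 0.856688)
       = 1.555151
Iteration 3:
  f(1.590864) = 0.055142
  f(1.555151) = -0.003277
  x_4 = 1.555151 - (-0.003277)×(1.555151 - 1.590864)/(-0.003277 - 0.055142)
       = 1.557154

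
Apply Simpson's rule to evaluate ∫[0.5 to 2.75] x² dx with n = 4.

f(x) = x²
a = 0.5, b = 2.75, n = 4
h = (b - a)/n = 0.562500

Simpson's rule: (h/3)[f(x₀) + 4f(x₁) + 2f(x₂) + ... + f(xₙ)]

x_0 = 0.5000, f(x_0) = 0.250000, coefficient = 1
x_1 = 1.0625, f(x_1) = 1.128906, coefficient = 4
x_2 = 1.6250, f(x_2) = 2.640625, coefficient = 2
x_3 = 2.1875, f(x_3) = 4.785156, coefficient = 4
x_4 = 2.7500, f(x_4) = 7.562500, coefficient = 1

I ≈ (0.562500/3) × 36.750000 = 6.890625
Exact value: 6.890625
Error: 0.000000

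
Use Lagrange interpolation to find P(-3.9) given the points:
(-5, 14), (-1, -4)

Lagrange interpolation formula:
P(x) = Σ yᵢ × Lᵢ(x)
where Lᵢ(x) = Π_{j≠i} (x - xⱼ)/(xᵢ - xⱼ)

L_0(-3.9) = (-3.9 - (-1))/(-5 - (-1)) = 0.725000
L_1(-3.9) = (-3.9 - (-5))/(-1 - (-5)) = 0.275000

P(-3.9) = 14×L_0(-3.9) + (-4)×L_1(-3.9)
P(-3.9) = 9.050000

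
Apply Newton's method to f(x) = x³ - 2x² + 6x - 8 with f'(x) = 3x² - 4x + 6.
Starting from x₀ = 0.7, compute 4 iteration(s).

f(x) = x³ - 2x² + 6x - 8
f'(x) = 3x² - 4x + 6
x₀ = 0.7

Newton-Raphson formula: x_{n+1} = x_n - f(x_n)/f'(x_n)

Iteration 1:
  f(0.700000) = -4.437000
  f'(0.700000) = 4.670000
  x_1 = 0.700000 - (-4.437000)/4.670000 = 1.650107
Iteration 2:
  f(1.650107) = 0.947935
  f'(1.650107) = 7.568132
  x_2 = 1.650107 - 0.947935/7.568132 = 1.524854
Iteration 3:
  f(1.524854) = 0.044321
  f'(1.524854) = 6.876121
  x_3 = 1.524854 - 0.044321/6.876121 = 1.518408
Iteration 4:
  f(1.518408) = 0.000107
  f'(1.518408) = 6.843056
  x_4 = 1.518408 - 0.000107/6.843056 = 1.518392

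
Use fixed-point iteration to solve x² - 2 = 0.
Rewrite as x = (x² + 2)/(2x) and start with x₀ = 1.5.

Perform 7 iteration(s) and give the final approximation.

Equation: x² - 2 = 0
Fixed-point form: x = (x² + 2)/(2x)
x₀ = 1.5

x_1 = g(1.500000) = 1.416667
x_2 = g(1.416667) = 1.414216
x_3 = g(1.414216) = 1.414214
x_4 = g(1.414214) = 1.414214
x_5 = g(1.414214) = 1.414214
x_6 = g(1.414214) = 1.414214
x_7 = g(1.414214) = 1.414214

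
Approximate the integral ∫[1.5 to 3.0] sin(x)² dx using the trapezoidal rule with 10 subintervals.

f(x) = sin(x)²
a = 1.5, b = 3.0, n = 10
h = (b - a)/n = 0.150000

Trapezoidal rule: (h/2)[f(x₀) + 2f(x₁) + 2f(x₂) + ... + f(xₙ)]

x_0 = 1.5000, f(x_0) = 0.994996, coefficient = 1
x_1 = 1.6500, f(x_1) = 0.993740, coefficient = 2
x_2 = 1.8000, f(x_2) = 0.948379, coefficient = 2
x_3 = 1.9500, f(x_3) = 0.862966, coefficient = 2
x_4 = 2.1000, f(x_4) = 0.745130, coefficient = 2
x_5 = 2.2500, f(x_5) = 0.605398, coefficient = 2
x_6 = 2.4000, f(x_6) = 0.456251, coefficient = 2
x_7 = 2.5500, f(x_7) = 0.311011, coefficient = 2
x_8 = 2.7000, f(x_8) = 0.182654, coefficient = 2
x_9 = 2.8500, f(x_9) = 0.082644, coefficient = 2
x_10 = 3.0000, f(x_10) = 0.019915, coefficient = 1

I ≈ (0.150000/2) × 11.391256 = 0.854344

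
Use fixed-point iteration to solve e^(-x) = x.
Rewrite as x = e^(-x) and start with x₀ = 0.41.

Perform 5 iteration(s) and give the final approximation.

Equation: e^(-x) = x
Fixed-point form: x = e^(-x)
x₀ = 0.41

x_1 = g(0.410000) = 0.663650
x_2 = g(0.663650) = 0.514968
x_3 = g(0.514968) = 0.597520
x_4 = g(0.597520) = 0.550175
x_5 = g(0.550175) = 0.576849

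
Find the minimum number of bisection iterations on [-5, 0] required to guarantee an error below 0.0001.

We need (b-a)/2^n ≤ 0.0001
(0 - (-5))/2^n ≤ 0.0001
5/2^n ≤ 0.0001
2^n ≥ 50000
n ≥ log₂(50000) = 15.61
n ≥ 16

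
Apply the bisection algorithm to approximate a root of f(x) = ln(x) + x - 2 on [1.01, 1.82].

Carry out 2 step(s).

f(x) = ln(x) + x - 2
Initial interval: [1.01, 1.82]

Iteration 1:
  c_1 = (1.010000 + 1.820000)/2 = 1.415000
  f(c_1) = f(1.415000) = -0.237870
  f(a) × f(c) ≥ 0, new interval: [1.415000, 1.820000]
Iteration 2:
  c_2 = (1.415000 + 1.820000)/2 = 1.617500
  f(c_2) = f(1.617500) = 0.098382
  f(a) × f(c) < 0, new interval: [1.415000, 1.617500]

After 2 iteration(s), the approximation is c_2 = 1.617500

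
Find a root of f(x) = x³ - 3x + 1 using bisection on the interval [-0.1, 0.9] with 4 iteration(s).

f(x) = x³ - 3x + 1
Initial interval: [-0.1, 0.9]

Iteration 1:
  c_1 = (-0.100000 + 0.900000)/2 = 0.400000
  f(c_1) = f(0.400000) = -0.136000
  f(a) × f(c) < 0, new interval: [-0.100000, 0.400000]
Iteration 2:
  c_2 = (-0.100000 + 0.400000)/2 = 0.150000
  f(c_2) = f(0.150000) = 0.553375
  f(a) × f(c) ≥ 0, new interval: [0.150000, 0.400000]
Iteration 3:
  c_3 = (0.150000 + 0.400000)/2 = 0.275000
  f(c_3) = f(0.275000) = 0.195797
  f(a) × f(c) ≥ 0, new interval: [0.275000, 0.400000]
Iteration 4:
  c_4 = (0.275000 + 0.400000)/2 = 0.337500
  f(c_4) = f(0.337500) = 0.025943
  f(a) × f(c) ≥ 0, new interval: [0.337500, 0.400000]

After 4 iteration(s), the approximation is c_4 = 0.337500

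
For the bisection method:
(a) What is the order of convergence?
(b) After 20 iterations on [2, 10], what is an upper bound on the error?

(a) Bisection has linear (order 1) convergence; the error is halved each step.

(b) Error bound = (b-a)/2^n = (10 - 2)/2^{20}
    = 8/2^{20}

(a) 1 (linear); (b) error ≤ 7.63e-06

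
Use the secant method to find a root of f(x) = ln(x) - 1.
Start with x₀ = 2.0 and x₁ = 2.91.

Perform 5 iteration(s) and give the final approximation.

f(x) = ln(x) - 1
x₀ = 2.0, x₁ = 2.91

Secant formula: x_{n+1} = x_n - f(x_n)(x_n - x_{n-1})/(f(x_n) - f(x_{n-1}))

Iteration 1:
  f(2.000000) = -0.306853
  f(2.910000) = 0.068153
  x_2 = 2.910000 - 0.068153×(2.910000 - 2.000000)/(0.068153 - (-0.306853))
       = 2.744618
Iteration 2:
  f(2.910000) = 0.068153
  f(2.744618) = 0.009642
  x_3 = 2.744618 - 0.009642×(2.744618 - 2.910000)/(0.009642 - 0.068153)
       = 2.717365
Iteration 3:
  f(2.744618) = 0.009642
  f(2.717365) = -0.000337
  x_4 = 2.717365 - (-0.000337)×(2.717365 - 2.744618)/(-0.000337 - 0.009642)
       = 2.718286
Iteration 4:
  f(2.717365) = -0.000337
  f(2.718286) = 0.000002
  x_5 = 2.718286 - 0.000002×(2.718286 - 2.717365)/(0.000002 - (-0.000337))
       = 2.718282
Iteration 5:
  f(2.718286) = 0.000002
  f(2.718282) = 0.000000
  x_6 = 2.718282 - 0.000000×(2.718282 - 2.718286)/(0.000000 - 0.000002)
       = 2.718282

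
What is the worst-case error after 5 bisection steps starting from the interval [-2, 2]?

Bisection error bound: |error| ≤ (b-a)/2^n
|error| ≤ (2 - (-2))/2^5 = 4/2^5
|error| ≤ 0.1250000000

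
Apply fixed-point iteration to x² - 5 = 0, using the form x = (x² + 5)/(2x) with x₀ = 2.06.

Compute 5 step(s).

Equation: x² - 5 = 0
Fixed-point form: x = (x² + 5)/(2x)
x₀ = 2.06

x_1 = g(2.060000) = 2.243592
x_2 = g(2.243592) = 2.236081
x_3 = g(2.236081) = 2.236068
x_4 = g(2.236068) = 2.236068
x_5 = g(2.236068) = 2.236068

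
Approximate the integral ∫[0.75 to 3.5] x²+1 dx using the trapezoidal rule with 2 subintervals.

f(x) = x²+1
a = 0.75, b = 3.5, n = 2
h = (b - a)/n = 1.375000

Trapezoidal rule: (h/2)[f(x₀) + 2f(x₁) + 2f(x₂) + ... + f(xₙ)]

x_0 = 0.7500, f(x_0) = 1.562500, coefficient = 1
x_1 = 2.1250, f(x_1) = 5.515625, coefficient = 2
x_2 = 3.5000, f(x_2) = 13.250000, coefficient = 1

I ≈ (1.375000/2) × 25.843750 = 17.767578
Exact value: 16.901042
Error: 0.866536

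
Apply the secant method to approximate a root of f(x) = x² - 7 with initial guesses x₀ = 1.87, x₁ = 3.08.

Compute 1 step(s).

f(x) = x² - 7
x₀ = 1.87, x₁ = 3.08

Secant formula: x_{n+1} = x_n - f(x_n)(x_n - x_{n-1})/(f(x_n) - f(x_{n-1}))

Iteration 1:
  f(1.870000) = -3.503100
  f(3.080000) = 2.486400
  x_2 = 3.080000 - 2.486400×(3.080000 - 1.870000)/(2.486400 - (-3.503100))
       = 2.577697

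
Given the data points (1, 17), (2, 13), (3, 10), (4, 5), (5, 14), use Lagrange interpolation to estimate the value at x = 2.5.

Lagrange interpolation formula:
P(x) = Σ yᵢ × Lᵢ(x)
where Lᵢ(x) = Π_{j≠i} (x - xⱼ)/(xᵢ - xⱼ)

L_0(2.5) = (2.5 - 2)/(1 - 2) × (2.5 - 3)/(1 - 3) × (2.5 - 4)/(1 - 4) × (2.5 - 5)/(1 - 5) = -0.039062
L_1(2.5) = (2.5 - 1)/(2 - 1) × (2.5 - 3)/(2 - 3) × (2.5 - 4)/(2 - 4) × (2.5 - 5)/(2 - 5) = 0.468750
L_2(2.5) = (2.5 - 1)/(3 - 1) × (2.5 - 2)/(3 - 2) × (2.5 - 4)/(3 - 4) × (2.5 - 5)/(3 - 5) = 0.703125
L_3(2.5) = (2.5 - 1)/(4 - 1) × (2.5 - 2)/(4 - 2) × (2.5 - 3)/(4 - 3) × (2.5 - 5)/(4 - 5) = -0.156250
L_4(2.5) = (2.5 - 1)/(5 - 1) × (2.5 - 2)/(5 - 2) × (2.5 - 3)/(5 - 3) × (2.5 - 4)/(5 - 4) = 0.023438

P(2.5) = 17×L_0(2.5) + 13×L_1(2.5) + 10×L_2(2.5) + 5×L_3(2.5) + 14×L_4(2.5)
P(2.5) = 12.007812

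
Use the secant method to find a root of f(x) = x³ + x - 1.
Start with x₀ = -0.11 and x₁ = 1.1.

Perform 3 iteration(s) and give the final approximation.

f(x) = x³ + x - 1
x₀ = -0.11, x₁ = 1.1

Secant formula: x_{n+1} = x_n - f(x_n)(x_n - x_{n-1})/(f(x_n) - f(x_{n-1}))

Iteration 1:
  f(-0.110000) = -1.111331
  f(1.100000) = 1.431000
  x_2 = 1.100000 - 1.431000×(1.100000 - (-0.110000))/(1.431000 - (-1.111331))
       = 0.418928
Iteration 2:
  f(1.100000) = 1.431000
  f(0.418928) = -0.507550
  x_3 = 0.418928 - (-0.507550)×(0.418928 - 1.100000)/(-0.507550 - 1.431000)
       = 0.597246
Iteration 3:
  f(0.418928) = -0.507550
  f(0.597246) = -0.189715
  x_4 = 0.597246 - (-0.189715)×(0.597246 - 0.418928)/(-0.189715 - (-0.507550))
       = 0.703683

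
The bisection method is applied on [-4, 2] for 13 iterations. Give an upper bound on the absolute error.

Bisection error bound: |error| ≤ (b-a)/2^n
|error| ≤ (2 - (-4))/2^13 = 6/2^13
|error| ≤ 0.0007324219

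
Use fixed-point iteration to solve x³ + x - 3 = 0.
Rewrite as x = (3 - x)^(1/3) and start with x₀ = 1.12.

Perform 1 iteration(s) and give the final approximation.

Equation: x³ + x - 3 = 0
Fixed-point form: x = (3 - x)^(1/3)
x₀ = 1.12

x_1 = g(1.120000) = 1.234201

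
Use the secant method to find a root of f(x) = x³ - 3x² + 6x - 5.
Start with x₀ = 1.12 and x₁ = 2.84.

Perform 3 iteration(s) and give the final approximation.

f(x) = x³ - 3x² + 6x - 5
x₀ = 1.12, x₁ = 2.84

Secant formula: x_{n+1} = x_n - f(x_n)(x_n - x_{n-1})/(f(x_n) - f(x_{n-1}))

Iteration 1:
  f(1.120000) = -0.638272
  f(2.840000) = 10.749504
  x_2 = 2.840000 - 10.749504×(2.840000 - 1.120000)/(10.749504 - (-0.638272))
       = 1.216404
Iteration 2:
  f(2.840000) = 10.749504
  f(1.216404) = -0.340653
  x_3 = 1.216404 - (-0.340653)×(1.216404 - 2.840000)/(-0.340653 - 10.749504)
       = 1.266276
Iteration 3:
  f(1.216404) = -0.340653
  f(1.266276) = -0.182293
  x_4 = 1.266276 - (-0.182293)×(1.266276 - 1.216404)/(-0.182293 - (-0.340653))
       = 1.323684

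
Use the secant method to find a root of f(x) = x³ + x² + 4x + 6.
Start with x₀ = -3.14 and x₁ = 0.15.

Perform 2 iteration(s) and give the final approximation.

f(x) = x³ + x² + 4x + 6
x₀ = -3.14, x₁ = 0.15

Secant formula: x_{n+1} = x_n - f(x_n)(x_n - x_{n-1})/(f(x_n) - f(x_{n-1}))

Iteration 1:
  f(-3.140000) = -27.659544
  f(0.150000) = 6.625875
  x_2 = 0.150000 - 6.625875×(0.150000 - (-3.140000))/(6.625875 - (-27.659544))
       = -0.485813
Iteration 2:
  f(0.150000) = 6.625875
  f(-0.485813) = 4.178102
  x_3 = -0.485813 - 4.178102×(-0.485813 - 0.150000)/(4.178102 - 6.625875)
       = -1.571083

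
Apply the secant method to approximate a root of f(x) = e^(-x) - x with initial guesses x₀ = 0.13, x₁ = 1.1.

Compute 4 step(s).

f(x) = e^(-x) - x
x₀ = 0.13, x₁ = 1.1

Secant formula: x_{n+1} = x_n - f(x_n)(x_n - x_{n-1})/(f(x_n) - f(x_{n-1}))

Iteration 1:
  f(0.130000) = 0.748095
  f(1.100000) = -0.767129
  x_2 = 1.100000 - (-0.767129)×(1.100000 - 0.130000)/(-0.767129 - 0.748095)
       = 0.608908
Iteration 2:
  f(1.100000) = -0.767129
  f(0.608908) = -0.064963
  x_3 = 0.608908 - (-0.064963)×(0.608908 - 1.100000)/(-0.064963 - (-0.767129))
       = 0.563473
Iteration 3:
  f(0.608908) = -0.064963
  f(0.563473) = 0.005756
  x_4 = 0.563473 - 0.005756×(0.563473 - 0.608908)/(0.005756 - (-0.064963))
       = 0.567171
Iteration 4:
  f(0.563473) = 0.005756
  f(0.567171) = -0.000043
  x_5 = 0.567171 - (-0.000043)×(0.567171 - 0.563473)/(-0.000043 - 0.005756)
       = 0.567143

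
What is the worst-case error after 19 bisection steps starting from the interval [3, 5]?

Bisection error bound: |error| ≤ (b-a)/2^n
|error| ≤ (5 - 3)/2^19 = 2/2^19
|error| ≤ 0.0000038147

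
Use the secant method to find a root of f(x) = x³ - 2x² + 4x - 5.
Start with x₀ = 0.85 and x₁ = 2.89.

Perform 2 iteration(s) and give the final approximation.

f(x) = x³ - 2x² + 4x - 5
x₀ = 0.85, x₁ = 2.89

Secant formula: x_{n+1} = x_n - f(x_n)(x_n - x_{n-1})/(f(x_n) - f(x_{n-1}))

Iteration 1:
  f(0.850000) = -2.430875
  f(2.890000) = 13.993369
  x_2 = 2.890000 - 13.993369×(2.890000 - 0.850000)/(13.993369 - (-2.430875))
       = 1.151931
Iteration 2:
  f(2.890000) = 13.993369
  f(1.151931) = -1.517618
  x_3 = 1.151931 - (-1.517618)×(1.151931 - 2.890000)/(-1.517618 - 13.993369)
       = 1.321986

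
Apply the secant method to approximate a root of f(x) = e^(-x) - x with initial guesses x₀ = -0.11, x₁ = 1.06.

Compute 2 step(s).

f(x) = e^(-x) - x
x₀ = -0.11, x₁ = 1.06

Secant formula: x_{n+1} = x_n - f(x_n)(x_n - x_{n-1})/(f(x_n) - f(x_{n-1}))

Iteration 1:
  f(-0.110000) = 1.226278
  f(1.060000) = -0.713544
  x_2 = 1.060000 - (-0.713544)×(1.060000 - (-0.110000))/(-0.713544 - 1.226278)
       = 0.629627
Iteration 2:
  f(1.060000) = -0.713544
  f(0.629627) = -0.096837
  x_3 = 0.629627 - (-0.096837)×(0.629627 - 1.060000)/(-0.096837 - (-0.713544))
       = 0.562049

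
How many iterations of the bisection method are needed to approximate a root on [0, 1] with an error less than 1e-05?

We need (b-a)/2^n ≤ 1e-05
(1 - 0)/2^n ≤ 1e-05
1/2^n ≤ 1e-05
2^n ≥ 100000
n ≥ log₂(100000) = 16.61
n ≥ 17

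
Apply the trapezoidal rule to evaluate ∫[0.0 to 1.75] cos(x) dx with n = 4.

f(x) = cos(x)
a = 0.0, b = 1.75, n = 4
h = (b - a)/n = 0.437500

Trapezoidal rule: (h/2)[f(x₀) + 2f(x₁) + 2f(x₂) + ... + f(xₙ)]

x_0 = 0.0000, f(x_0) = 1.000000, coefficient = 1
x_1 = 0.4375, f(x_1) = 0.905814, coefficient = 2
x_2 = 0.8750, f(x_2) = 0.640997, coefficient = 2
x_3 = 1.3125, f(x_3) = 0.255434, coefficient = 2
x_4 = 1.7500, f(x_4) = -0.178246, coefficient = 1

I ≈ (0.437500/2) × 4.426243 = 0.968241
Exact value: 0.983986
Error: 0.015745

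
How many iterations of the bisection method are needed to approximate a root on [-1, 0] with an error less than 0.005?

We need (b-a)/2^n ≤ 0.005
(0 - (-1))/2^n ≤ 0.005
1/2^n ≤ 0.005
2^n ≥ 200
n ≥ log₂(200) = 7.64
n ≥ 8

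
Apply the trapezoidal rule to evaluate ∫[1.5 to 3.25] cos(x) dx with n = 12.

f(x) = cos(x)
a = 1.5, b = 3.25, n = 12
h = (b - a)/n = 0.145833

Trapezoidal rule: (h/2)[f(x₀) + 2f(x₁) + 2f(x₂) + ... + f(xₙ)]

x_0 = 1.5000, f(x_0) = 0.070737, coefficient = 1
x_1 = 1.6458, f(x_1) = -0.074967, coefficient = 2
x_2 = 1.7917, f(x_2) = -0.219079, coefficient = 2
x_3 = 1.9375, f(x_3) = -0.358540, coefficient = 2
x_4 = 2.0833, f(x_4) = -0.490390, coefficient = 2
x_5 = 2.2292, f(x_5) = -0.611829, coefficient = 2
x_6 = 2.3750, f(x_6) = -0.720278, coefficient = 2
x_7 = 2.5208, f(x_7) = -0.813437, coefficient = 2
x_8 = 2.6667, f(x_8) = -0.889327, coefficient = 2
x_9 = 2.8125, f(x_9) = -0.946336, coefficient = 2
x_10 = 2.9583, f(x_10) = -0.983255, coefficient = 2
x_11 = 3.1042, f(x_11) = -0.999300, coefficient = 2
x_12 = 3.2500, f(x_12) = -0.994130, coefficient = 1

I ≈ (0.145833/2) × -15.136866 = -1.103730
Exact value: -1.105690
Error: 0.001960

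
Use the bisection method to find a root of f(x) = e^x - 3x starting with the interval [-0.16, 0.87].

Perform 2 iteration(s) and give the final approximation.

f(x) = e^x - 3x
Initial interval: [-0.16, 0.87]

Iteration 1:
  c_1 = (-0.160000 + 0.870000)/2 = 0.355000
  f(c_1) = f(0.355000) = 0.361181
  f(a) × f(c) ≥ 0, new interval: [0.355000, 0.870000]
Iteration 2:
  c_2 = (0.355000 + 0.870000)/2 = 0.612500
  f(c_2) = f(0.612500) = 0.007538
  f(a) × f(c) ≥ 0, new interval: [0.612500, 0.870000]

After 2 iteration(s), the approximation is c_2 = 0.612500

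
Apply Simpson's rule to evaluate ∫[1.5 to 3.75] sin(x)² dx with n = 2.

f(x) = sin(x)²
a = 1.5, b = 3.75, n = 2
h = (b - a)/n = 1.125000

Simpson's rule: (h/3)[f(x₀) + 4f(x₁) + 2f(x₂) + ... + f(xₙ)]

x_0 = 1.5000, f(x_0) = 0.994996, coefficient = 1
x_1 = 2.6250, f(x_1) = 0.243957, coefficient = 4
x_2 = 3.7500, f(x_2) = 0.326682, coefficient = 1

I ≈ (1.125000/3) × 2.297508 = 0.861565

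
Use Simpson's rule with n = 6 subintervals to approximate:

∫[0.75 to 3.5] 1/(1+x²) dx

f(x) = 1/(1+x²)
a = 0.75, b = 3.5, n = 6
h = (b - a)/n = 0.458333

Simpson's rule: (h/3)[f(x₀) + 4f(x₁) + 2f(x₂) + ... + f(xₙ)]

x_0 = 0.7500, f(x_0) = 0.640000, coefficient = 1
x_1 = 1.2083, f(x_1) = 0.406493, coefficient = 4
x_2 = 1.6667, f(x_2) = 0.264706, coefficient = 2
x_3 = 2.1250, f(x_3) = 0.181303, coefficient = 4
x_4 = 2.5833, f(x_4) = 0.130317, coefficient = 2
x_5 = 3.0417, f(x_5) = 0.097544, coefficient = 4
x_6 = 3.5000, f(x_6) = 0.075472, coefficient = 1

I ≈ (0.458333/3) × 4.246878 = 0.648829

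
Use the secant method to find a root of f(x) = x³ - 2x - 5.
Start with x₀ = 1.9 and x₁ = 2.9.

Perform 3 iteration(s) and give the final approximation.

f(x) = x³ - 2x - 5
x₀ = 1.9, x₁ = 2.9

Secant formula: x_{n+1} = x_n - f(x_n)(x_n - x_{n-1})/(f(x_n) - f(x_{n-1}))

Iteration 1:
  f(1.900000) = -1.941000
  f(2.900000) = 13.589000
  x_2 = 2.900000 - 13.589000×(2.900000 - 1.900000)/(13.589000 - (-1.941000))
       = 2.024984
Iteration 2:
  f(2.900000) = 13.589000
  f(2.024984) = -0.746400
  x_3 = 2.024984 - (-0.746400)×(2.024984 - 2.900000)/(-0.746400 - 13.589000)
       = 2.070543
Iteration 3:
  f(2.024984) = -0.746400
  f(2.070543) = -0.264358
  x_4 = 2.070543 - (-0.264358)×(2.070543 - 2.024984)/(-0.264358 - (-0.746400))
       = 2.095529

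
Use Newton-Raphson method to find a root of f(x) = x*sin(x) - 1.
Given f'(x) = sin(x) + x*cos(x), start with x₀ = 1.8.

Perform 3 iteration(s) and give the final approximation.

f(x) = x*sin(x) - 1
f'(x) = sin(x) + x*cos(x)
x₀ = 1.8

Newton-Raphson formula: x_{n+1} = x_n - f(x_n)/f'(x_n)

Iteration 1:
  f(1.800000) = 0.752926
  f'(1.800000) = 0.564884
  x_1 = 1.800000 - 0.752926/0.564884 = 0.467114
Iteration 2:
  f(0.467114) = -0.789653
  f'(0.467114) = 0.867384
  x_2 = 0.467114 - (-0.789653)/0.867384 = 1.377499
Iteration 3:
  f(1.377499) = 0.351844
  f'(1.377499) = 1.245988
  x_3 = 1.377499 - 0.351844/1.245988 = 1.095117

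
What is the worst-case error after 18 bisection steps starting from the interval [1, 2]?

Bisection error bound: |error| ≤ (b-a)/2^n
|error| ≤ (2 - 1)/2^18 = 1/2^18
|error| ≤ 0.0000038147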